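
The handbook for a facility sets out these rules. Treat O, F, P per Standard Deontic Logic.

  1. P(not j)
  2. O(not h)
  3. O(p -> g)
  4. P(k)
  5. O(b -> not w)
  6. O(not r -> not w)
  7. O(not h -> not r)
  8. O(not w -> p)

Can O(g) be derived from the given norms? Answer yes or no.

Yes

Premise 2 gives O(not h).
From O(not h) and premise 7, O(not h -> not r), we obtain O(not r).
With premise 6, O(not r -> not w), the K-axiom yields O(not w).
From O(not w) and premise 8, O(not w -> p), we obtain O(p).
From O(p) and premise 3, O(p -> g), we obtain O(g).
Premises 1, 4, 5 do not contribute to this derivation.
So O(g) follows.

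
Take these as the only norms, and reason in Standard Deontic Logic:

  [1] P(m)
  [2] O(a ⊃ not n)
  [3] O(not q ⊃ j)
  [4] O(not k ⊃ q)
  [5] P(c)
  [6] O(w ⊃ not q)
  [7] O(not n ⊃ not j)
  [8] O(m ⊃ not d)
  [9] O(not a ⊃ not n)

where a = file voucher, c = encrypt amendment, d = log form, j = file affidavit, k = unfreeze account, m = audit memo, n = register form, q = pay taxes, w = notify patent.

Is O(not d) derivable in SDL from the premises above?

Premise 8 is O(m ⊃ not d), but O(m) is not derivable from the premises (the permission P(m) asserts only not O(not m), not O(m)), so it does not yield O(not d).
No other premise forces O(not d). An ideal world satisfying every premise can still have not d false, so O(not d) is not derivable.

No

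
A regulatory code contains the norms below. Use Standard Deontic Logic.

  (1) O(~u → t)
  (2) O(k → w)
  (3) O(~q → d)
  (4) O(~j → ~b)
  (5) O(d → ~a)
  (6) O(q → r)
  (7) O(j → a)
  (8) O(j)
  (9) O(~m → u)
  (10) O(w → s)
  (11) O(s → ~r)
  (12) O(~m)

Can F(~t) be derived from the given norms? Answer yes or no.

Premise 1 is O(~u → t), but O(~u) is not derivable from the premises, so it does not yield O(t).
No other premise forces O(t). An ideal world satisfying every premise can still have ~t true, so F(~t) is not derivable.

No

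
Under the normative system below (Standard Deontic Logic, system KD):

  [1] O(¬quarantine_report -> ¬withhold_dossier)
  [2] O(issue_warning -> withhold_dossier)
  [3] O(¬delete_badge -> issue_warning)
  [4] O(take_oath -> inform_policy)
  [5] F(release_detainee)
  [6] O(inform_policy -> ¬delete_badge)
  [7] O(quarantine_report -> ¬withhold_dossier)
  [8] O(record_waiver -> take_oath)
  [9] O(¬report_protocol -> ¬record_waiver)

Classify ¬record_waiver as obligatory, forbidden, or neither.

Obligatory

Premises 1 and 7 cover both cases: O(¬quarantine_report -> ¬withhold_dossier) and O(quarantine_report -> ¬withhold_dossier). Since ¬quarantine_report ∨ quarantine_report is a tautology, O(¬withhold_dossier) follows.
Premise 2 is O(issue_warning -> withhold_dossier); contrapositively O(¬withhold_dossier -> ¬issue_warning). Since O(¬withhold_dossier) holds, K gives O(¬issue_warning).
The contrapositive of premise 3 (O(¬delete_badge -> issue_warning)) is O(¬issue_warning -> delete_badge), and O(¬issue_warning) is already established, so O(delete_badge).
Premise 6 is O(inform_policy -> ¬delete_badge); contrapositively O(delete_badge -> ¬inform_policy). Since O(delete_badge) holds, K gives O(¬inform_policy).
The contrapositive of premise 4 (O(take_oath -> inform_policy)) is O(¬inform_policy -> ¬take_oath), and O(¬inform_policy) is already established, so O(¬take_oath).
Premise 8 is O(record_waiver -> take_oath); contrapositively O(¬take_oath -> ¬record_waiver). Since O(¬take_oath) holds, K gives O(¬record_waiver).
Premises 5, 9 do not contribute to this derivation.
Hence ¬record_waiver is obligatory.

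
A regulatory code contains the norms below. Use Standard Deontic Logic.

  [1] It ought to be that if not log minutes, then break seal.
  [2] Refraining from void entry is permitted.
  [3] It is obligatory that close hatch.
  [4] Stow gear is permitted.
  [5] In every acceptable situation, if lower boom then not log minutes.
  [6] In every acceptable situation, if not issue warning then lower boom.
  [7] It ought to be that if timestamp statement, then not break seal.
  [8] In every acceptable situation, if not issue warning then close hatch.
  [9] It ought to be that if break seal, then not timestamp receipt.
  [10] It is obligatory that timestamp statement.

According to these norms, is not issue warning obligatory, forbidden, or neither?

Forbidden

Premise 10 gives O(timestamp_statement).
Premise 7 is O(timestamp_statement → ¬break_seal); since O(timestamp_statement), deontic closure gives O(¬break_seal).
The contrapositive of premise 1 (O(¬log_minutes → break_seal)) is O(¬break_seal → log_minutes), and O(¬break_seal) is already established, so O(log_minutes).
Premise 5, O(lower_boom → ¬log_minutes), contraposes to O(log_minutes → ¬lower_boom); with O(log_minutes) we get O(¬lower_boom).
Premise 6, O(¬issue_warning → lower_boom), contraposes to O(¬lower_boom → issue_warning); with O(¬lower_boom) we get O(issue_warning).
Premises 2, 3, 4, 8, 9 do not contribute to this derivation.
Thus O(issue_warning), which is F(¬issue_warning): ¬issue_warning is forbidden.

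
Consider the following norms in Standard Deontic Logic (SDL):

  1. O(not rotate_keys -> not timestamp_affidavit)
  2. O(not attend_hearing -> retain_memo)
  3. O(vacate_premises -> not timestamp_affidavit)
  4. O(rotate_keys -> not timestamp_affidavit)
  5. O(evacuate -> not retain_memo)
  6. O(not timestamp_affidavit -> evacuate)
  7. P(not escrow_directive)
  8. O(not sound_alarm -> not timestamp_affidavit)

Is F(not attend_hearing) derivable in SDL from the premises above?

Yes

Premises 1 and 4 are O(not rotate_keys -> not timestamp_affidavit) and O(rotate_keys -> not timestamp_affidavit); every ideal world satisfies not rotate_keys or rotate_keys, so in either case not timestamp_affidavit holds — hence O(not timestamp_affidavit).
With premise 6, O(not timestamp_affidavit -> evacuate), the K-axiom yields O(evacuate).
From O(evacuate) and premise 5, O(evacuate -> not retain_memo), we obtain O(not retain_memo).
The contrapositive of premise 2 (O(not attend_hearing -> retain_memo)) is O(not retain_memo -> attend_hearing), and O(not retain_memo) is already established, so O(attend_hearing).
Premises 3, 7, 8 do not contribute to this derivation.
So O(attend_hearing) holds, i.e. F(not attend_hearing). The claim follows.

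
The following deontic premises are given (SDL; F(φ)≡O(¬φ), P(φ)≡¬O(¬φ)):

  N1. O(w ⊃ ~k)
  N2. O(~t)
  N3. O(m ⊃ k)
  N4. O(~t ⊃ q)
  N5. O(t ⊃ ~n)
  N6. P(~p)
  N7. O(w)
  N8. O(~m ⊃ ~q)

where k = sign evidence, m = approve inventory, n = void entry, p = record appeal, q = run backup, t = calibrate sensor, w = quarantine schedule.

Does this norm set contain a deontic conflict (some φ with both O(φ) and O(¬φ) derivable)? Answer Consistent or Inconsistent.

From premise 2 we have O(~t).
Applying K to premise 4 (O(~t ⊃ q)) and O(~t) yields O(q).
Premise 8, O(~m ⊃ ~q), contraposes to O(q ⊃ m); with O(q) we get O(m).
Premise 3 is O(m ⊃ k); since O(m), deontic closure gives O(k).
Premise 1 is O(w ⊃ ~k); contrapositively O(k ⊃ ~w). Since O(k) holds, K gives O(~w).
Yet premise 7 states O(w).
We now have both O(~w) and O(w) — w is simultaneously obligatory and forbidden, violating the D-axiom.

Inconsistent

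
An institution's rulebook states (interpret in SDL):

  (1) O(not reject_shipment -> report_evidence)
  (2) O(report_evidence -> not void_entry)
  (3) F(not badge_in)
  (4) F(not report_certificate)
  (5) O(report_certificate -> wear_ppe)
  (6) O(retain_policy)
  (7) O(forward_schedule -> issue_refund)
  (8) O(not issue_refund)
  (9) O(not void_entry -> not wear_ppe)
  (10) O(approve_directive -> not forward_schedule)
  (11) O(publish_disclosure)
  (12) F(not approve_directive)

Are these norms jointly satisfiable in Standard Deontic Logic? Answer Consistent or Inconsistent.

Consistent

Premise 7 is O(forward_schedule -> issue_refund), but O(forward_schedule) is not derivable from the premises, so it does not yield O(issue_refund).
So O(issue_refund) is not derivable, and the apparent clash with O(not issue_refund) does not arise.
A world satisfying every obligation exists (e.g. approve_directive=true, badge_in=true, forward_schedule=false, issue_refund=false, publish_disclosure=true, reject_shipment=true, report_certificate=true, report_evidence=false, retain_policy=true, void_entry=true, wear_ppe=true); no atom is both obligatory and forbidden, so the set is consistent.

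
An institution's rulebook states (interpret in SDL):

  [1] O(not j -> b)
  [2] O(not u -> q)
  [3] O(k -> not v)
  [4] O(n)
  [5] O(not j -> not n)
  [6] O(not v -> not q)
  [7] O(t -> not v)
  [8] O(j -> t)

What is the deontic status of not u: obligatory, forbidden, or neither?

Premise 4 states O(n) outright.
The contrapositive of premise 5 (O(not j -> not n)) is O(n -> j), and O(n) is already established, so O(j).
Premise 8 is O(j -> t); since O(j), deontic closure gives O(t).
Premise 7 is O(t -> not v); since O(t), deontic closure gives O(not v).
With premise 6, O(not v -> not q), the K-axiom yields O(not q).
Premise 2, O(not u -> q), contraposes to O(not q -> u); with O(not q) we get O(u).
Premises 1, 3 do not contribute to this derivation.
Thus O(u), which is F(not u): not u is forbidden.

Forbidden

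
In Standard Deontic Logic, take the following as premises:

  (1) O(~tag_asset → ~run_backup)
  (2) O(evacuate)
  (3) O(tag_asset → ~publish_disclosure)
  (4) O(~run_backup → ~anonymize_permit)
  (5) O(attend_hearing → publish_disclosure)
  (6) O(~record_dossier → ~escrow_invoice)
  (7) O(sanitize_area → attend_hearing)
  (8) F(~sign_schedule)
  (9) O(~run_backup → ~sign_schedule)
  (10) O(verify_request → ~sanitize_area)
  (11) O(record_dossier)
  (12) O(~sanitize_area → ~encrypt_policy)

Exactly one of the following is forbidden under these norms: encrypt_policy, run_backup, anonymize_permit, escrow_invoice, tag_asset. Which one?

F(~sign_schedule) at premise 8 means O(sign_schedule).
Premise 9, O(~run_backup → ~sign_schedule), contraposes to O(sign_schedule → run_backup); with O(sign_schedule) we get O(run_backup).
Premise 1 is O(~tag_asset → ~run_backup); contrapositively O(run_backup → tag_asset). Since O(run_backup) holds, K gives O(tag_asset).
Premise 3 is O(tag_asset → ~publish_disclosure); since O(tag_asset), deontic closure gives O(~publish_disclosure).
The contrapositive of premise 5 (O(attend_hearing → publish_disclosure)) is O(~publish_disclosure → ~attend_hearing), and O(~publish_disclosure) is already established, so O(~attend_hearing).
Premise 7 is O(sanitize_area → attend_hearing); contrapositively O(~attend_hearing → ~sanitize_area). Since O(~attend_hearing) holds, K gives O(~sanitize_area).
With premise 12, O(~sanitize_area → ~encrypt_policy), the K-axiom yields O(~encrypt_policy).
So O(~encrypt_policy) holds, i.e. encrypt_policy is forbidden. None of the other listed options is forbidden under the premises.

encrypt_policy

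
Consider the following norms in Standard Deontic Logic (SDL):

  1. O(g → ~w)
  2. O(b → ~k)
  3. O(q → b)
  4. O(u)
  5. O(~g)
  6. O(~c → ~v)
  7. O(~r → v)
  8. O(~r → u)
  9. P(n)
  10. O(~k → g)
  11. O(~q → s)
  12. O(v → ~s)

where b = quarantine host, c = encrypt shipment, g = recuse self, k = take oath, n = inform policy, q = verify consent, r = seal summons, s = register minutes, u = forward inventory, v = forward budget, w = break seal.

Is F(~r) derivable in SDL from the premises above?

From premise 5 we have O(~g).
Premise 10, O(~k → g), contraposes to O(~g → k); with O(~g) we get O(k).
The contrapositive of premise 2 (O(b → ~k)) is O(k → ~b), and O(k) is already established, so O(~b).
The contrapositive of premise 3 (O(q → b)) is O(~b → ~q), and O(~b) is already established, so O(~q).
From O(~q) and premise 11, O(~q → s), we obtain O(s).
The contrapositive of premise 12 (O(v → ~s)) is O(s → ~v), and O(s) is already established, so O(~v).
Premise 7, O(~r → v), contraposes to O(~v → r); with O(~v) we get O(r).
Premises 1, 4, 6, 8, 9 do not contribute to this derivation.
So O(r) holds, i.e. F(~r). The claim follows.

Yes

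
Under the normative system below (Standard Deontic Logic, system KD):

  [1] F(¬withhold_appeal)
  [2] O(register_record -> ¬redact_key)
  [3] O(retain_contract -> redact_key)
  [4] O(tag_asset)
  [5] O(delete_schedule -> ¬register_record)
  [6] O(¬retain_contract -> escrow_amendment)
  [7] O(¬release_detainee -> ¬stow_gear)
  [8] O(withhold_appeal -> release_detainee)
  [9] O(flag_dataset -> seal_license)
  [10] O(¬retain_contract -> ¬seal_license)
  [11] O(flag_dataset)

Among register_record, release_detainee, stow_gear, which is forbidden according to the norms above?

register_record

From premise 11 we have O(flag_dataset).
Applying K to premise 9 (O(flag_dataset -> seal_license)) and O(flag_dataset) yields O(seal_license).
Premise 10, O(¬retain_contract -> ¬seal_license), contraposes to O(seal_license -> retain_contract); with O(seal_license) we get O(retain_contract).
With premise 3, O(retain_contract -> redact_key), the K-axiom yields O(redact_key).
Premise 2, O(register_record -> ¬redact_key), contraposes to O(redact_key -> ¬register_record); with O(redact_key) we get O(¬register_record).
So O(¬register_record) holds, i.e. register_record is forbidden. None of the other listed options is forbidden under the premises.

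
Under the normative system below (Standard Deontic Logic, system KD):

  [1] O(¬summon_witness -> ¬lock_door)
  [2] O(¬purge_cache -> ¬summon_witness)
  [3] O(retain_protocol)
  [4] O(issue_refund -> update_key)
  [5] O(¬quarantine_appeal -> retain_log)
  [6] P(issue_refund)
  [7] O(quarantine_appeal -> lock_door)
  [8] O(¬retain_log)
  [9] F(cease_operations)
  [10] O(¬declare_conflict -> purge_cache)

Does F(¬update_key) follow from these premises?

Premise 4 is O(issue_refund -> update_key), but O(issue_refund) is not derivable from the premises (the permission P(issue_refund) asserts only ¬O(¬issue_refund), not O(issue_refund)), so it does not yield O(update_key).
No other premise forces O(update_key). An ideal world satisfying every premise can still have ¬update_key true, so F(¬update_key) is not derivable.

No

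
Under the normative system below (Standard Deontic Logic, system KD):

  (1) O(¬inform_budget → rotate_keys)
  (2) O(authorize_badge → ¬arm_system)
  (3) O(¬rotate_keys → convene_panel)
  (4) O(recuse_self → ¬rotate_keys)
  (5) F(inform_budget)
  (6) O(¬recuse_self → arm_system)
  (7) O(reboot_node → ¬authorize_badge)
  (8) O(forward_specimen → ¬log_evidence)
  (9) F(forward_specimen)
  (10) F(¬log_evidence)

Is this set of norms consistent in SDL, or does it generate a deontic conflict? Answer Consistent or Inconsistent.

Premise 8 is O(forward_specimen → ¬log_evidence), but O(forward_specimen) is not derivable from the premises, so it does not yield O(¬log_evidence).
So O(¬log_evidence) is not derivable, and the apparent clash with O(log_evidence) does not arise.
A world satisfying every obligation exists (e.g. arm_system=true, authorize_badge=false, convene_panel=false, forward_specimen=false, inform_budget=false, log_evidence=true, reboot_node=false, recuse_self=false, rotate_keys=true); no atom is both obligatory and forbidden, so the set is consistent.

Consistent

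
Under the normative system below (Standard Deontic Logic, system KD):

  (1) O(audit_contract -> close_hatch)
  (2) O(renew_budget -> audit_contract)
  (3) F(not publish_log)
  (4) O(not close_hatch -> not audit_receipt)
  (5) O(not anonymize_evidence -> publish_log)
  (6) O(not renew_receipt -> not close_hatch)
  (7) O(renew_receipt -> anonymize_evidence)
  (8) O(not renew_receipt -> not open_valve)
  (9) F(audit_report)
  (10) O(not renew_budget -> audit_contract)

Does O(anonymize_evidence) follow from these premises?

Yes

By case analysis on renew_budget: premise 2 gives O(renew_budget -> audit_contract) and premise 10 gives O(not renew_budget -> audit_contract), so O(audit_contract) either way.
From O(audit_contract) and premise 1, O(audit_contract -> close_hatch), we obtain O(close_hatch).
The contrapositive of premise 6 (O(not renew_receipt -> not close_hatch)) is O(close_hatch -> renew_receipt), and O(close_hatch) is already established, so O(renew_receipt).
From O(renew_receipt) and premise 7, O(renew_receipt -> anonymize_evidence), we obtain O(anonymize_evidence).
Premises 3, 4, 5, 8, 9 do not contribute to this derivation.
So O(anonymize_evidence) follows.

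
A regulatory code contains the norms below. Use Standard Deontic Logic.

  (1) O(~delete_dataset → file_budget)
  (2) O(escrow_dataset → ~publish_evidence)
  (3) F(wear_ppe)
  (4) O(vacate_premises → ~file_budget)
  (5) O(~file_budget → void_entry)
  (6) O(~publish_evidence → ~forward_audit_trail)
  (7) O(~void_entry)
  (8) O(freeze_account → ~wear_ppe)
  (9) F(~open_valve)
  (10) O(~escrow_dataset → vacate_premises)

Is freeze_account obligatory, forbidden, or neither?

Neither

Premise 8 is O(freeze_account → ~wear_ppe); even if O(~wear_ppe) held, inferring O(freeze_account) would be affirming the consequent — invalid.
No premise or chain of K-axiom applications forces O(freeze_account), and none forces O(~freeze_account). So freeze_account is neither obligatory nor forbidden under these norms.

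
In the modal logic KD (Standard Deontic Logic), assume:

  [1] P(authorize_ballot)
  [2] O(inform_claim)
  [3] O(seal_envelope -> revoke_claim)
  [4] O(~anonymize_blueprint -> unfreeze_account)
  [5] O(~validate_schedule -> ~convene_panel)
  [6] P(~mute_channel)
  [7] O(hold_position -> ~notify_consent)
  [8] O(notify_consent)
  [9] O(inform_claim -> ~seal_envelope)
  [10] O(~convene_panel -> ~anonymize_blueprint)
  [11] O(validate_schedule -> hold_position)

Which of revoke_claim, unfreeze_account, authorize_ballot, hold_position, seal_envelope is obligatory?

Premise 8 gives O(notify_consent).
Premise 7, O(hold_position -> ~notify_consent), contraposes to O(notify_consent -> ~hold_position); with O(notify_consent) we get O(~hold_position).
Premise 11, O(validate_schedule -> hold_position), contraposes to O(~hold_position -> ~validate_schedule); with O(~hold_position) we get O(~validate_schedule).
With premise 5, O(~validate_schedule -> ~convene_panel), the K-axiom yields O(~convene_panel).
Applying K to premise 10 (O(~convene_panel -> ~anonymize_blueprint)) and O(~convene_panel) yields O(~anonymize_blueprint).
From O(~anonymize_blueprint) and premise 4, O(~anonymize_blueprint -> unfreeze_account), we obtain O(unfreeze_account).
So O(unfreeze_account) holds — unfreeze_account is obligatory. None of the other listed options is made obligatory by any chain of premises.

unfreeze_account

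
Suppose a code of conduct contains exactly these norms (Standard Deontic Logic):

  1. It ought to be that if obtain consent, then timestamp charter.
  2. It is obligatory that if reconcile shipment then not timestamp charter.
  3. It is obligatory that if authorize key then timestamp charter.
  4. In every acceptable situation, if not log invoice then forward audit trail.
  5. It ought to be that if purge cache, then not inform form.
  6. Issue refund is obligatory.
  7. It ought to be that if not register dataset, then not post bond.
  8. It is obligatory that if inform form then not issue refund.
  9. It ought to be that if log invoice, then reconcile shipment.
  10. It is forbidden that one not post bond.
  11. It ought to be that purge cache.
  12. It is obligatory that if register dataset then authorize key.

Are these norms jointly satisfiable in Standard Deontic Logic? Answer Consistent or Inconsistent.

Consistent

Premise 8 is O(inform_form → ¬issue_refund), but O(inform_form) is not derivable from the premises, so it does not yield O(¬issue_refund).
So O(¬issue_refund) is not derivable, and the apparent clash with O(issue_refund) does not arise.
A world satisfying every obligation exists (e.g. authorize_key=true, forward_audit_trail=true, inform_form=false, issue_refund=true, log_invoice=false, obtain_consent=false, post_bond=true, purge_cache=true, reconcile_shipment=false, register_dataset=true, timestamp_charter=true); no atom is both obligatory and forbidden, so the set is consistent.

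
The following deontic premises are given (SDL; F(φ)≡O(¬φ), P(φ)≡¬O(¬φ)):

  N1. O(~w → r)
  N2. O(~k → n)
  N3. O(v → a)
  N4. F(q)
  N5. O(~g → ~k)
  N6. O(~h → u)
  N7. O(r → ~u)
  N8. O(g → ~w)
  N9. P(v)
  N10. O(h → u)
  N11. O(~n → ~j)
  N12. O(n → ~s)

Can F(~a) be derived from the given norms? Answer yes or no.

No

Premise 3 is O(v → a), but O(v) is not derivable from the premises (the permission P(v) asserts only ~O(~v), not O(v)), so it does not yield O(a).
No other premise forces O(a). An ideal world satisfying every premise can still have ~a true, so F(~a) is not derivable.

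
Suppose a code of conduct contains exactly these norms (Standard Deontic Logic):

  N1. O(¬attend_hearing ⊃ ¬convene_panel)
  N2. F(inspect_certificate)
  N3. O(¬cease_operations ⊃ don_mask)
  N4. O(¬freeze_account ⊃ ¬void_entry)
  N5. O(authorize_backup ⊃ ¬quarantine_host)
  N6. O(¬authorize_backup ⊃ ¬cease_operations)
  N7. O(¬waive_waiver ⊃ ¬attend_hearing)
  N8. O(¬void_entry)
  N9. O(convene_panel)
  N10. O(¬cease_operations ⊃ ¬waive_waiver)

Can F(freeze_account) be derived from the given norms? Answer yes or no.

Premise 4 is O(¬freeze_account ⊃ ¬void_entry); even if O(¬void_entry) held, inferring O(¬freeze_account) would be affirming the consequent — invalid.
No other premise forces O(¬freeze_account). An ideal world satisfying every premise can still have freeze_account true, so F(freeze_account) is not derivable.

No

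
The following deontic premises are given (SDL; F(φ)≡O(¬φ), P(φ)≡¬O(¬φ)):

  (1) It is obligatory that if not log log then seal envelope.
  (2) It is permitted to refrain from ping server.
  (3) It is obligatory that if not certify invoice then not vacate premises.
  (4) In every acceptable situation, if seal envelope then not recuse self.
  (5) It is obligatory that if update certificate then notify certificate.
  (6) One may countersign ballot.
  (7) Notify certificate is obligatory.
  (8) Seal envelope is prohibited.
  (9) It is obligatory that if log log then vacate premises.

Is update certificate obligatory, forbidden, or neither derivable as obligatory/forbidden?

Premise 5 is O(update_certificate → notify_certificate); even if O(notify_certificate) held, inferring O(update_certificate) would be affirming the consequent — invalid.
No premise or chain of K-axiom applications forces O(update_certificate), and none forces O(¬update_certificate). So update_certificate is neither obligatory nor forbidden under these norms.

Neither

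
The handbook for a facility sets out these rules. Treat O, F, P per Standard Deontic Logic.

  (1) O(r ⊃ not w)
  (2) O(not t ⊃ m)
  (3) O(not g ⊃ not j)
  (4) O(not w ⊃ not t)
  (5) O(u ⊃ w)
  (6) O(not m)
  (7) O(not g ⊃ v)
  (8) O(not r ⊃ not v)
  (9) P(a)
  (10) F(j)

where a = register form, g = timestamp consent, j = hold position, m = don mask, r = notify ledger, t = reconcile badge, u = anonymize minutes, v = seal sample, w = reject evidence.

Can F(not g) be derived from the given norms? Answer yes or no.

Premise 6 states O(not m) outright.
Premise 2, O(not t ⊃ m), contraposes to O(not m ⊃ t); with O(not m) we get O(t).
Premise 4 is O(not w ⊃ not t); contrapositively O(t ⊃ w). Since O(t) holds, K gives O(w).
The contrapositive of premise 1 (O(r ⊃ not w)) is O(w ⊃ not r), and O(w) is already established, so O(not r).
From O(not r) and premise 8, O(not r ⊃ not v), we obtain O(not v).
Premise 7 is O(not g ⊃ v); contrapositively O(not v ⊃ g). Since O(not v) holds, K gives O(g).
Premises 3, 5, 9, 10 do not contribute to this derivation.
So O(g) holds, i.e. F(not g). The claim follows.

Yes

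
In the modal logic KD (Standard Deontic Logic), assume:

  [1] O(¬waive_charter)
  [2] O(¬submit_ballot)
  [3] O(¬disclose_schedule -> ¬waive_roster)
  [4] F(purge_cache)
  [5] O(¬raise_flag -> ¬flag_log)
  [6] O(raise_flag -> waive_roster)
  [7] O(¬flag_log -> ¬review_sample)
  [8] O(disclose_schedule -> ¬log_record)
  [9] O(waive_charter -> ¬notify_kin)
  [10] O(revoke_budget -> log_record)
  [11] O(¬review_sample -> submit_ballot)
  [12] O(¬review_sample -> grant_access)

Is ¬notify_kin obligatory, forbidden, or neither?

Premise 9 is O(waive_charter -> ¬notify_kin), but O(waive_charter) is not derivable from the premises, so it does not yield O(¬notify_kin).
No premise or chain of K-axiom applications forces O(¬notify_kin), and none forces O(notify_kin). So ¬notify_kin is neither obligatory nor forbidden under these norms.

Neither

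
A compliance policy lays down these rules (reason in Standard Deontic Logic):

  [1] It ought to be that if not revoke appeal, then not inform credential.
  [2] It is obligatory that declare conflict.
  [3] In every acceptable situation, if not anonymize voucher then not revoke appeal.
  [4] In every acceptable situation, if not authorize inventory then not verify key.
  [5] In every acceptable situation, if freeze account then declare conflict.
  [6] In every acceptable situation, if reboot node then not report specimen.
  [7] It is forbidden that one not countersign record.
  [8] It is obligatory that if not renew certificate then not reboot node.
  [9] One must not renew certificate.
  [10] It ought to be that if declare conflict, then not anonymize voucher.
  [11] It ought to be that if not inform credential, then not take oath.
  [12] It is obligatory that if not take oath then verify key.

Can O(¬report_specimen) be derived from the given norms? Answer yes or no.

No

Premise 6 is O(reboot_node → ¬report_specimen), but O(reboot_node) is not derivable from the premises, so it does not yield O(¬report_specimen).
No other premise forces O(¬report_specimen). An ideal world satisfying every premise can still have ¬report_specimen false, so O(¬report_specimen) is not derivable.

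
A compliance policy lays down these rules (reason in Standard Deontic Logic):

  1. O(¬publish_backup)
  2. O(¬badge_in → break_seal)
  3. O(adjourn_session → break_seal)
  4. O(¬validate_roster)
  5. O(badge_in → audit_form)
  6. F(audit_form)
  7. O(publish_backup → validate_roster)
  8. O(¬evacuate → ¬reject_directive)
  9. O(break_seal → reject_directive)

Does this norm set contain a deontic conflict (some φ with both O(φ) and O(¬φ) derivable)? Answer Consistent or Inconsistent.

Premise 7 is O(publish_backup → validate_roster), but O(publish_backup) is not derivable from the premises, so it does not yield O(validate_roster).
So O(validate_roster) is not derivable, and the apparent clash with O(¬validate_roster) does not arise.
A world satisfying every obligation exists (e.g. adjourn_session=false, audit_form=false, badge_in=false, break_seal=true, evacuate=true, publish_backup=false, reject_directive=true, validate_roster=false); no atom is both obligatory and forbidden, so the set is consistent.

Consistent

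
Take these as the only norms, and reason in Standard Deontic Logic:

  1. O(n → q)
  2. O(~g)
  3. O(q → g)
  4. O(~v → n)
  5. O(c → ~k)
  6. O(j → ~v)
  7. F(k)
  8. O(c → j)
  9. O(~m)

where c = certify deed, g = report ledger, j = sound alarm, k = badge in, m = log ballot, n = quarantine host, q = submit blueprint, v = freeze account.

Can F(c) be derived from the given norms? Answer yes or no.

Premise 2 gives O(~g).
The contrapositive of premise 3 (O(q → g)) is O(~g → ~q), and O(~g) is already established, so O(~q).
The contrapositive of premise 1 (O(n → q)) is O(~q → ~n), and O(~q) is already established, so O(~n).
Premise 4, O(~v → n), contraposes to O(~n → v); with O(~n) we get O(v).
The contrapositive of premise 6 (O(j → ~v)) is O(v → ~j), and O(v) is already established, so O(~j).
Premise 8, O(c → j), contraposes to O(~j → ~c); with O(~j) we get O(~c).
Premises 5, 7, 9 do not contribute to this derivation.
So O(~c) holds, i.e. F(c). The claim follows.

Yes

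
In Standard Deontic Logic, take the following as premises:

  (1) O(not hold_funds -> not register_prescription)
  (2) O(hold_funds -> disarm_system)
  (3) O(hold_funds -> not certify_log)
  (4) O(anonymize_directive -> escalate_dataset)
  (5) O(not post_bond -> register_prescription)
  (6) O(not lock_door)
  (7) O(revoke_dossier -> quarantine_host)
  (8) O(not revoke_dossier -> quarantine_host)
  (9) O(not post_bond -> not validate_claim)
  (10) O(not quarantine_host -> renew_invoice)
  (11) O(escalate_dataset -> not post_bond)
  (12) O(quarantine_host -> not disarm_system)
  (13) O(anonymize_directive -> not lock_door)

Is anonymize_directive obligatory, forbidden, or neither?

By case analysis on revoke_dossier: premise 7 gives O(revoke_dossier -> quarantine_host) and premise 8 gives O(not revoke_dossier -> quarantine_host), so O(quarantine_host) either way.
Applying K to premise 12 (O(quarantine_host -> not disarm_system)) and O(quarantine_host) yields O(not disarm_system).
The contrapositive of premise 2 (O(hold_funds -> disarm_system)) is O(not disarm_system -> not hold_funds), and O(not disarm_system) is already established, so O(not hold_funds).
Applying K to premise 1 (O(not hold_funds -> not register_prescription)) and O(not hold_funds) yields O(not register_prescription).
Premise 5 is O(not post_bond -> register_prescription); contrapositively O(not register_prescription -> post_bond). Since O(not register_prescription) holds, K gives O(post_bond).
The contrapositive of premise 11 (O(escalate_dataset -> not post_bond)) is O(post_bond -> not escalate_dataset), and O(post_bond) is already established, so O(not escalate_dataset).
The contrapositive of premise 4 (O(anonymize_directive -> escalate_dataset)) is O(not escalate_dataset -> not anonymize_directive), and O(not escalate_dataset) is already established, so O(not anonymize_directive).
Premises 3, 6, 9, 10, 13 do not contribute to this derivation.
Thus O(not anonymize_directive), which is F(anonymize_directive): anonymize_directive is forbidden.

Forbidden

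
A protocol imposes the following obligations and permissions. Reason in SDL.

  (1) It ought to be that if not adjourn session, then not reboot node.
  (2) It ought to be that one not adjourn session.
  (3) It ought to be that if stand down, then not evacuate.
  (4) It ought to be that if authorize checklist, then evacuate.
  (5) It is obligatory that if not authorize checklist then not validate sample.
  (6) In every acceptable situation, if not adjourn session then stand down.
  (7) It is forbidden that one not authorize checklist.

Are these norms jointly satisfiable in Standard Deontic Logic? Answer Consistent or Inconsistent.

Inconsistent

F(¬authorize_checklist) at premise 7 means O(authorize_checklist).
Premise 4 is O(authorize_checklist → evacuate); since O(authorize_checklist), deontic closure gives O(evacuate).
Premise 3, O(stand_down → ¬evacuate), contraposes to O(evacuate → ¬stand_down); with O(evacuate) we get O(¬stand_down).
The contrapositive of premise 6 (O(¬adjourn_session → stand_down)) is O(¬stand_down → adjourn_session), and O(¬stand_down) is already established, so O(adjourn_session).
But premise 2 directly asserts O(¬adjourn_session).
We now have both O(adjourn_session) and O(¬adjourn_session) — adjourn_session is simultaneously obligatory and forbidden, violating the D-axiom.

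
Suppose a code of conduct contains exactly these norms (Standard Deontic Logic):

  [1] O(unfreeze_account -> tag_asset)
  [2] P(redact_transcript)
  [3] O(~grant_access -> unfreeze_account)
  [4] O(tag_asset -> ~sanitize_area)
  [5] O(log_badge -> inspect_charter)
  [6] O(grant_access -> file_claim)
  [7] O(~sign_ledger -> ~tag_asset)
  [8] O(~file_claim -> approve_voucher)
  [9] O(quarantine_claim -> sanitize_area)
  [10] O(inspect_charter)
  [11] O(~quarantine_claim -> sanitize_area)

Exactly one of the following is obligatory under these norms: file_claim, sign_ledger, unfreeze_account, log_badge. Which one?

file_claim

Premises 9 and 11 cover both cases: O(quarantine_claim -> sanitize_area) and O(~quarantine_claim -> sanitize_area). Since quarantine_claim ∨ ~quarantine_claim is a tautology, O(sanitize_area) follows.
Premise 4, O(tag_asset -> ~sanitize_area), contraposes to O(sanitize_area -> ~tag_asset); with O(sanitize_area) we get O(~tag_asset).
Premise 1 is O(unfreeze_account -> tag_asset); contrapositively O(~tag_asset -> ~unfreeze_account). Since O(~tag_asset) holds, K gives O(~unfreeze_account).
Premise 3 is O(~grant_access -> unfreeze_account); contrapositively O(~unfreeze_account -> grant_access). Since O(~unfreeze_account) holds, K gives O(grant_access).
Applying K to premise 6 (O(grant_access -> file_claim)) and O(grant_access) yields O(file_claim).
So O(file_claim) holds — file_claim is obligatory. None of the other listed options is made obligatory by any chain of premises.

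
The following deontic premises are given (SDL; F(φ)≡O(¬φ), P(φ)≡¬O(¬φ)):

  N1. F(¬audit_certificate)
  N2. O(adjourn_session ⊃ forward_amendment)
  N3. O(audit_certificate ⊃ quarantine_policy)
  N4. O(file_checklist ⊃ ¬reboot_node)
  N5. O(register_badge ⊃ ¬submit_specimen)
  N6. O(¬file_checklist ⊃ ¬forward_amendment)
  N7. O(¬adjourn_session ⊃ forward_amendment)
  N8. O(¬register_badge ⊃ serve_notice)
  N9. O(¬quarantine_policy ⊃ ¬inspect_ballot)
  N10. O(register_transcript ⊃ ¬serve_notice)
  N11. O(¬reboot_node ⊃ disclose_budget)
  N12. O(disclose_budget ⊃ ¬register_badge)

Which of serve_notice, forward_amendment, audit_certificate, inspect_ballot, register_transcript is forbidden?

Premises 2 and 7 are O(adjourn_session ⊃ forward_amendment) and O(¬adjourn_session ⊃ forward_amendment); every ideal world satisfies adjourn_session or ¬adjourn_session, so in either case forward_amendment holds — hence O(forward_amendment).
Premise 6 is O(¬file_checklist ⊃ ¬forward_amendment); contrapositively O(forward_amendment ⊃ file_checklist). Since O(forward_amendment) holds, K gives O(file_checklist).
With premise 4, O(file_checklist ⊃ ¬reboot_node), the K-axiom yields O(¬reboot_node).
Premise 11 is O(¬reboot_node ⊃ disclose_budget); since O(¬reboot_node), deontic closure gives O(disclose_budget).
Premise 12 is O(disclose_budget ⊃ ¬register_badge); since O(disclose_budget), deontic closure gives O(¬register_badge).
Premise 8 is O(¬register_badge ⊃ serve_notice); since O(¬register_badge), deontic closure gives O(serve_notice).
Premise 10 is O(register_transcript ⊃ ¬serve_notice); contrapositively O(serve_notice ⊃ ¬register_transcript). Since O(serve_notice) holds, K gives O(¬register_transcript).
So O(¬register_transcript) holds, i.e. register_transcript is forbidden. None of the other listed options is forbidden under the premises.

register_transcript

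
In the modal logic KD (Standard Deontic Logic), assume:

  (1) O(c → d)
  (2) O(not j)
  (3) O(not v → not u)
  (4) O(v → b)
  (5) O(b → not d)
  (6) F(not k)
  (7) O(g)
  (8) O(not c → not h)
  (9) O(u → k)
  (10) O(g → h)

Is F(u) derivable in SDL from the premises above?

Premise 7 states O(g) outright.
With premise 10, O(g → h), the K-axiom yields O(h).
Premise 8 is O(not c → not h); contrapositively O(h → c). Since O(h) holds, K gives O(c).
Applying K to premise 1 (O(c → d)) and O(c) yields O(d).
The contrapositive of premise 5 (O(b → not d)) is O(d → not b), and O(d) is already established, so O(not b).
Premise 4, O(v → b), contraposes to O(not b → not v); with O(not b) we get O(not v).
Premise 3 is O(not v → not u); since O(not v), deontic closure gives O(not u).
Premises 2, 6, 9 do not contribute to this derivation.
So O(not u) holds, i.e. F(u). The claim follows.

Yes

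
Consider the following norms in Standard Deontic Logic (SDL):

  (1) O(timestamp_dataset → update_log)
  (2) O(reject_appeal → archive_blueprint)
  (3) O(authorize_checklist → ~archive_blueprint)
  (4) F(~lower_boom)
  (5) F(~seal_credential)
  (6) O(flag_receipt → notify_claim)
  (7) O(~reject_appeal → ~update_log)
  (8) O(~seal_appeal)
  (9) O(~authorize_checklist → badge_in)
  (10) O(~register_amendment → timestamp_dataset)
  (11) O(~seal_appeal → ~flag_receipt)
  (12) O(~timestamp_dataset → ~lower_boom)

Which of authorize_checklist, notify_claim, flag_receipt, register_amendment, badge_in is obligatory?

badge_in

Premise 4, F(~lower_boom), is equivalent to O(lower_boom).
Premise 12, O(~timestamp_dataset → ~lower_boom), contraposes to O(lower_boom → timestamp_dataset); with O(lower_boom) we get O(timestamp_dataset).
Applying K to premise 1 (O(timestamp_dataset → update_log)) and O(timestamp_dataset) yields O(update_log).
The contrapositive of premise 7 (O(~reject_appeal → ~update_log)) is O(update_log → reject_appeal), and O(update_log) is already established, so O(reject_appeal).
Applying K to premise 2 (O(reject_appeal → archive_blueprint)) and O(reject_appeal) yields O(archive_blueprint).
Premise 3, O(authorize_checklist → ~archive_blueprint), contraposes to O(archive_blueprint → ~authorize_checklist); with O(archive_blueprint) we get O(~authorize_checklist).
From O(~authorize_checklist) and premise 9, O(~authorize_checklist → badge_in), we obtain O(badge_in).
So O(badge_in) holds — badge_in is obligatory. None of the other listed options is made obligatory by any chain of premises.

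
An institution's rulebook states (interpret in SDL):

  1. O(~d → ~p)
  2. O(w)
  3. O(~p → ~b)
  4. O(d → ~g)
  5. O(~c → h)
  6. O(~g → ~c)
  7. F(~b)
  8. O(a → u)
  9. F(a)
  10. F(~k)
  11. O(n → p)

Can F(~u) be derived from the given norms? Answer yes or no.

Premise 8 is O(a → u), but O(a) is not derivable from the premises, so it does not yield O(u).
No other premise forces O(u). An ideal world satisfying every premise can still have ~u true, so F(~u) is not derivable.

No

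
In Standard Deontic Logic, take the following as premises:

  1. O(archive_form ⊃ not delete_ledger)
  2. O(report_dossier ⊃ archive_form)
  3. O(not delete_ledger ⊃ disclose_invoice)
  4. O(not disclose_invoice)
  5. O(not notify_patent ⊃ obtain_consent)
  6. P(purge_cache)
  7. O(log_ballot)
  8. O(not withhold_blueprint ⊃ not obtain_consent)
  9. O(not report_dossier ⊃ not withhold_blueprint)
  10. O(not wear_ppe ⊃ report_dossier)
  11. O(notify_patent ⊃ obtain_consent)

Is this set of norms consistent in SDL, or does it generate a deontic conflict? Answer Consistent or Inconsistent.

Inconsistent

Premises 11 and 5 cover both cases: O(notify_patent ⊃ obtain_consent) and O(not notify_patent ⊃ obtain_consent). Since notify_patent ∨ not notify_patent is a tautology, O(obtain_consent) follows.
The contrapositive of premise 8 (O(not withhold_blueprint ⊃ not obtain_consent)) is O(obtain_consent ⊃ withhold_blueprint), and O(obtain_consent) is already established, so O(withhold_blueprint).
The contrapositive of premise 9 (O(not report_dossier ⊃ not withhold_blueprint)) is O(withhold_blueprint ⊃ report_dossier), and O(withhold_blueprint) is already established, so O(report_dossier).
With premise 2, O(report_dossier ⊃ archive_form), the K-axiom yields O(archive_form).
Premise 1 is O(archive_form ⊃ not delete_ledger); since O(archive_form), deontic closure gives O(not delete_ledger).
Premise 3 is O(not delete_ledger ⊃ disclose_invoice); since O(not delete_ledger), deontic closure gives O(disclose_invoice).
However, premise 4 gives O(not disclose_invoice).
We now have both O(disclose_invoice) and O(not disclose_invoice) — disclose_invoice is simultaneously obligatory and forbidden, violating the D-axiom.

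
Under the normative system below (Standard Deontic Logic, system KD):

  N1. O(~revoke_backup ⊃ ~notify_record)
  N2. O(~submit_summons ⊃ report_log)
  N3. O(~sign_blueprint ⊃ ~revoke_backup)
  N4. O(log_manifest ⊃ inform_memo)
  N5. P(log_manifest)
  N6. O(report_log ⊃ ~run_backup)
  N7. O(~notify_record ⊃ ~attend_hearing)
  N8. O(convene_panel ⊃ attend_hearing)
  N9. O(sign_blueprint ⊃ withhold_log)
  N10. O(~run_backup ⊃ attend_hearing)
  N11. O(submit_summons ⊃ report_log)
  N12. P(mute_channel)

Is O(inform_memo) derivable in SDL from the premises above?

No

Premise 4 is O(log_manifest ⊃ inform_memo), but O(log_manifest) is not derivable from the premises (the permission P(log_manifest) asserts only ~O(~log_manifest), not O(log_manifest)), so it does not yield O(inform_memo).
No other premise forces O(inform_memo). An ideal world satisfying every premise can still have inform_memo false, so O(inform_memo) is not derivable.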